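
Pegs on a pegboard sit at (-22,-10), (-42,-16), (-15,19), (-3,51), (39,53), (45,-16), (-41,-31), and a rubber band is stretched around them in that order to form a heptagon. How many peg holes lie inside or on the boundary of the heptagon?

4655

Using the shoelace formula, 2A = |[(-22)·(-16) − (-42)·(-10)] + [(-42)·19 − (-15)·(-16)] + [(-15)·51 − (-3)·19] + [(-3)·53 − 39·51] + [39·(-16) − 45·53] + [45·(-31) − (-41)·(-16)] + [(-41)·(-10) − (-22)·(-31)]| = 9294, so the area is 4647.
The number of boundary lattice points is Σ gcd(|Δx|,|Δy|) = gcd(20,6) + gcd(27,35) + gcd(12,32) + gcd(42,2) + gcd(6,69) + gcd(86,15) + gcd(19,21) = 2+1+4+2+3+1+1 = 14.
Pick's theorem gives I = A − B/2 + 1 = 4647 − 14/2 + 1 = 4641, so the closed region contains I + B = 4641 + 14 = 4655 lattice points.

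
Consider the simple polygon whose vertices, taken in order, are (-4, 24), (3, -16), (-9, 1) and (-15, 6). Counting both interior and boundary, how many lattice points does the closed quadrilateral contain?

By the shoelace formula, twice the signed area is |((-4)·(-16) − 3·24) + (3·1 − (-9)·(-16)) + ((-9)·6 − (-15)·1) + ((-15)·24 − (-4)·6)| = 524, so the area is 262.
The number of boundary lattice points is Σ gcd(|Δx|,|Δy|) = gcd(7,40) + gcd(12,17) + gcd(6,5) + gcd(11,18) = 1+1+1+1 = 4.
Pick's theorem gives I = A − B/2 + 1 = 262 − 4/2 + 1 = 261, so the closed region contains I + B = 261 + 4 = 265 lattice points.

265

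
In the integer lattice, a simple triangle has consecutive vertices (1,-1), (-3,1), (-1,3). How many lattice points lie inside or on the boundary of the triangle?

By the shoelace formula, twice the signed area is |[1·1 − (-3)·(-1)] + [(-3)·3 − (-1)·1] + [(-1)·(-1) − 1·3]| = 12, so the area is 6.
Summing gcd(|Δx|,|Δy|) over the edges gives the boundary count: gcd(4,2) + gcd(2,2) + gcd(2,4) = 2+2+2 = 6.
Pick's theorem gives I = A − B/2 + 1 = 6 − 6/2 + 1 = 4, so the closed region contains I + B = 4 + 6 = 10 lattice points.

10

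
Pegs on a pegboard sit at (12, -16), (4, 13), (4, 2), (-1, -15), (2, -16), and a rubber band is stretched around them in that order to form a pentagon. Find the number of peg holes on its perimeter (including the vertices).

The number of boundary lattice points is Σ gcd(|Δx|,|Δy|) = gcd(8,29) + gcd(0,11) + gcd(5,17) + gcd(3,1) + gcd(10,0) = 1+11+1+1+10 = 24.

24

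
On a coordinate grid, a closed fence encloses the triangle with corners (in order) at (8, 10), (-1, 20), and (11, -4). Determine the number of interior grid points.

Using the shoelace formula, 2A = |[8·20 − (-1)·10] + [(-1)·(-4) − 11·20] + [11·10 − 8·(-4)]| = 96, so the area is 48.
The number of boundary lattice points is Σ gcd(|Δx|,|Δy|) = gcd(9,10) + gcd(12,24) + gcd(3,14) = 1+12+1 = 14.
By Pick's theorem A = I + B/2 − 1, so I = 48 − 14/2 + 1 = 42.

42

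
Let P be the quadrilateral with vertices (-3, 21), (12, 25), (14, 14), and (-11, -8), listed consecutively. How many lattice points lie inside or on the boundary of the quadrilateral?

Using the shoelace formula, 2A = |[(-3)·25 − 12·21] + [12·14 − 14·25] + [14·(-8) − (-11)·14] + [(-11)·21 − (-3)·(-8)]| = 722, so the area is 361.
Along each edge there are gcd(|Δx|,|Δy|)+1 lattice points, so counting each shared vertex once the boundary has gcd(15,4) + gcd(2,11) + gcd(25,22) + gcd(8,29) = 1+1+1+1 = 4.
Pick's theorem gives I = A − B/2 + 1 = 361 − 4/2 + 1 = 360, so the closed region contains I + B = 360 + 4 = 364 lattice points.

364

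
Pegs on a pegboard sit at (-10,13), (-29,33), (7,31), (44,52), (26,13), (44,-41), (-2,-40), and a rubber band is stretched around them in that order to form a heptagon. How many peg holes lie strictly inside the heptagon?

By the shoelace formula, twice the signed area is |((-10)·33 − (-29)·13) + ((-29)·31 − 7·33) + (7·52 − 44·31) + (44·13 − 26·52) + (26·(-41) − 44·13) + (44·(-40) − (-2)·(-41)) + ((-2)·13 − (-10)·(-40))| = 6769, so the area is 6769/2.
The number of boundary lattice points is Σ gcd(|Δx|,|Δy|) = gcd(19,20) + gcd(36,2) + gcd(37,21) + gcd(18,39) + gcd(18,54) + gcd(46,1) + gcd(8,53) = 1+2+1+3+18+1+1 = 27.
By Pick's theorem A = I + B/2 − 1, so I = 6769/2 − 27/2 + 1 = 3372.

3372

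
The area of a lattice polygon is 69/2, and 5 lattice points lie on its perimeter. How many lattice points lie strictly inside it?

Pick's theorem A = I + B/2 − 1 rearranges to I = A − B/2 + 1 = 69/2 − 5/2 + 1 = 33.

33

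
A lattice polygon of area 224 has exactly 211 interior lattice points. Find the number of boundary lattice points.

Pick's theorem gives A = I + B/2 − 1, so B = 2(A − I + 1) = 2(224 − 211 + 1) = 28.

28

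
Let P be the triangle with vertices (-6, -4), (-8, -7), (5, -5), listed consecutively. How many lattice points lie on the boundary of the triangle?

3

Along each edge there are gcd(|Δx|,|Δy|)+1 lattice points, so counting each shared vertex once the boundary has gcd(2,3) + gcd(13,2) + gcd(11,1) = 1+1+1 = 3.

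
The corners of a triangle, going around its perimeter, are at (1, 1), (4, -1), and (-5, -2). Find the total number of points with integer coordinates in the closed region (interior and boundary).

14

The shoelace formula gives twice the area as |[1·(-1) − 4·1] + [4·(-2) − (-5)·(-1)] + [(-5)·1 − 1·(-2)]| = 21, so the area is 21/2.
Summing gcd(|Δx|,|Δy|) over the edges gives the boundary count: gcd(3,2) + gcd(9,1) + gcd(6,3) = 1+1+3 = 5.
Pick's theorem gives I = A − B/2 + 1 = 21/2 − 5/2 + 1 = 9, so the closed region contains I + B = 9 + 5 = 14 lattice points.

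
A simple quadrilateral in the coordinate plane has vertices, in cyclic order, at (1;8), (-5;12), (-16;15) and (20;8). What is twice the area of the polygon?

107

By the shoelace formula, twice the signed area is |[1·12 − (-5)·8] + [(-5)·15 − (-16)·12] + [(-16)·8 − 20·15] + [20·8 − 1·8]| = 107, so the area is 107/2.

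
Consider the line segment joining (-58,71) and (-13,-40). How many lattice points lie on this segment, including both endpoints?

4

The number of lattice points on a segment between lattice points is gcd(|Δx|,|Δy|) + 1 = gcd(45,111) + 1 = 3 + 1 = 4.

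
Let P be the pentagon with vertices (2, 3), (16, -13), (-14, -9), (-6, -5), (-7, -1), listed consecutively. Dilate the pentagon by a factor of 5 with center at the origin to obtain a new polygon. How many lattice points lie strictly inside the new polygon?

By the shoelace formula, twice the signed area is |[2·(-13) − 16·3] + [16·(-9) − (-14)·(-13)] + [(-14)·(-5) − (-6)·(-9)] + [(-6)·(-1) − (-7)·(-5)] + [(-7)·3 − 2·(-1)]| = 432, so the area is 216.
The number of boundary lattice points is Σ gcd(|Δx|,|Δy|) = gcd(14,16) + gcd(30,4) + gcd(8,4) + gcd(1,4) + gcd(9,4) = 2+2+4+1+1 = 10.
Scaling by 5 multiplies the area by 5² = 25 (so the new area is 5400) and multiplies the boundary lattice-point count by 5, giving 50.
By Pick's theorem, the interior count of the dilated polygon is 5400 − 50/2 + 1 = 5376.

5376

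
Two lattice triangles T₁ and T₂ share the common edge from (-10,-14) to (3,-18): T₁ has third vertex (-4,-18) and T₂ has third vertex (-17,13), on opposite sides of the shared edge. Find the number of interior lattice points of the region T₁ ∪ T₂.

The union is the simple quadrilateral with vertices (-10,-14), (-4,-18), (3,-18), (-17,13) in order.
The shoelace formula gives twice the area as |((-10)·(-18) − (-4)·(-14)) + ((-4)·(-18) − 3·(-18)) + (3·13 − (-17)·(-18)) + ((-17)·(-14) − (-10)·13)| = 351, so the area is 351/2.
Along each edge there are gcd(|Δx|,|Δy|)+1 lattice points, so counting each shared vertex once the boundary has gcd(6,4) + gcd(7,0) + gcd(20,31) + gcd(7,27) = 2+7+1+1 = 11.
By Pick's theorem I = A − B/2 + 1 = 351/2 − 11/2 + 1 = 171.

171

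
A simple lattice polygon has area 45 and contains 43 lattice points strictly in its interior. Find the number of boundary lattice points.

6

Pick's theorem gives A = I + B/2 − 1, so B = 2(A − I + 1) = 2(45 − 43 + 1) = 6.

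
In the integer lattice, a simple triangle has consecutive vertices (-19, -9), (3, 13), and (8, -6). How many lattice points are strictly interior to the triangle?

The shoelace formula gives twice the area as |((-19)·13 − 3·(-9)) + (3·(-6) − 8·13) + (8·(-9) − (-19)·(-6))| = 528, so the area is 264.
Summing gcd(|Δx|,|Δy|) over the edges gives the boundary count: gcd(22,22) + gcd(5,19) + gcd(27,3) = 22+1+3 = 26.
Pick's theorem gives I = A − B/2 + 1 = 264 − 26/2 + 1 = 252.

252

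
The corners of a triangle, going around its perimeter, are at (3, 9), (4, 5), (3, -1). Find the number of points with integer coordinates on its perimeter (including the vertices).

The number of boundary lattice points is Σ gcd(|Δx|,|Δy|) = gcd(1,4) + gcd(1,6) + gcd(0,10) = 1+1+10 = 12.

12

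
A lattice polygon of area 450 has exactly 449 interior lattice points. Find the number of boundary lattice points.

4

Pick's theorem gives A = I + B/2 − 1, so B = 2(A − I + 1) = 2(450 − 449 + 1) = 4.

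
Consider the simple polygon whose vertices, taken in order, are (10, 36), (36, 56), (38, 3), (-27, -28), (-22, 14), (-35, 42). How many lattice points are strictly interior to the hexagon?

3420

By the shoelace formula, twice the signed area is |[10·56 − 36·36] + [36·3 − 38·56] + [38·(-28) − (-27)·3] + [(-27)·14 − (-22)·(-28)] + [(-22)·42 − (-35)·14] + [(-35)·36 − 10·42]| = 6847, so the area is 3423.5.
Along each edge there are gcd(|Δx|,|Δy|)+1 lattice points, so counting each shared vertex once the boundary has gcd(26,20) + gcd(2,53) + gcd(65,31) + gcd(5,42) + gcd(13,28) + gcd(45,6) = 2+1+1+1+1+3 = 9.
By Pick's theorem A = I + B/2 − 1, so I = 3423.5 − 9/2 + 1 = 3420.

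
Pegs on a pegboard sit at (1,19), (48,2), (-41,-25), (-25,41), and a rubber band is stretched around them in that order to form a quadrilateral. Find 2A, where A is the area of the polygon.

4850

By the shoelace formula, twice the signed area is |(1·2 − 48·19) + (48·(-25) − (-41)·2) + ((-41)·41 − (-25)·(-25)) + ((-25)·19 − 1·41)| = 4850, so the area is 2425.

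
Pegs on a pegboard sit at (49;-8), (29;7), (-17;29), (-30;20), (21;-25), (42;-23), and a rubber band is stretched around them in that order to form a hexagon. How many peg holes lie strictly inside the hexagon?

1871

By the shoelace formula, twice the signed area is |(49·7 − 29·(-8)) + (29·29 − (-17)·7) + ((-17)·20 − (-30)·29) + ((-30)·(-25) − 21·20) + (21·(-23) − 42·(-25)) + (42·(-8) − 49·(-23))| = 3753, so the area is 3753/2.
Along each edge there are gcd(|Δx|,|Δy|)+1 lattice points, so counting each shared vertex once the boundary has gcd(20,15) + gcd(46,22) + gcd(13,9) + gcd(51,45) + gcd(21,2) + gcd(7,15) = 5+2+1+3+1+1 = 13.
By Pick's theorem A = I + B/2 − 1, so I = 3753/2 − 13/2 + 1 = 1871.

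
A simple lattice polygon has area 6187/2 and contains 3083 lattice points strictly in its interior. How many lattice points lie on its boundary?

Pick's theorem gives A = I + B/2 − 1, so B = 2(A − I + 1) = 2(6187/2 − 3083 + 1) = 23.

23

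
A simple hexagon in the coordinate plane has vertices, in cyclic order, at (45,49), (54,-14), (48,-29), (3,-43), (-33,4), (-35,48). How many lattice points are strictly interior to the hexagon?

By the shoelace formula, twice the signed area is |(45·(-14) − 54·49) + (54·(-29) − 48·(-14)) + (48·(-43) − 3·(-29)) + (3·4 − (-33)·(-43)) + ((-33)·48 − (-35)·4) + ((-35)·49 − 45·48)| = 12873, so the area is 12873/2.
Summing gcd(|Δx|,|Δy|) over the edges gives the boundary count: gcd(9,63) + gcd(6,15) + gcd(45,14) + gcd(36,47) + gcd(2,44) + gcd(80,1) = 9+3+1+1+2+1 = 17.
Pick's theorem gives I = A − B/2 + 1 = 12873/2 − 17/2 + 1 = 6429.

6429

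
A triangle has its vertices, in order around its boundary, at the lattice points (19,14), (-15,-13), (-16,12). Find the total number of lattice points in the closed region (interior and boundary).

The shoelace formula gives twice the area as |(19·(-13) − (-15)·14) + ((-15)·12 − (-16)·(-13)) + ((-16)·14 − 19·12)| = 877, so the area is 438.5.
Summing gcd(|Δx|,|Δy|) over the edges gives the boundary count: gcd(34,27) + gcd(1,25) + gcd(35,2) = 1+1+1 = 3.
Pick's theorem gives I = A − B/2 + 1 = 438.5 − 3/2 + 1 = 438, so the closed region contains I + B = 438 + 3 = 441 lattice points.

441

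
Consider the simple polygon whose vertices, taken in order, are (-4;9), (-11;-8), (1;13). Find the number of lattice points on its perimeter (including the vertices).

5

Summing gcd(|Δx|,|Δy|) over the edges gives the boundary count: gcd(7,17) + gcd(12,21) + gcd(5,4) = 1+3+1 = 5.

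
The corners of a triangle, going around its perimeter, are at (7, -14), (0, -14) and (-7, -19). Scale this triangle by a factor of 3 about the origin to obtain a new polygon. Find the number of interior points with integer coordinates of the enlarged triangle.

Using the shoelace formula, 2A = |(7·(-14) − 0·(-14)) + (0·(-19) − (-7)·(-14)) + ((-7)·(-14) − 7·(-19))| = 35, so the area is 35/2.
Summing gcd(|Δx|,|Δy|) over the edges gives the boundary count: gcd(7,0) + gcd(7,5) + gcd(14,5) = 7+1+1 = 9.
Scaling by 3 multiplies the area by 3² = 9 (so the new area is 157.5) and multiplies the boundary lattice-point count by 3, giving 27.
By Pick's theorem, the interior count of the dilated polygon is 157.5 − 27/2 + 1 = 145.

145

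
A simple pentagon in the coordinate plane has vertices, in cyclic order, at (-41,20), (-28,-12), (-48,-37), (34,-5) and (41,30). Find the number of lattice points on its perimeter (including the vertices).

Along each edge there are gcd(|Δx|,|Δy|)+1 lattice points, so counting each shared vertex once the boundary has gcd(13,32) + gcd(20,25) + gcd(82,32) + gcd(7,35) + gcd(82,10) = 1+5+2+7+2 = 17.

17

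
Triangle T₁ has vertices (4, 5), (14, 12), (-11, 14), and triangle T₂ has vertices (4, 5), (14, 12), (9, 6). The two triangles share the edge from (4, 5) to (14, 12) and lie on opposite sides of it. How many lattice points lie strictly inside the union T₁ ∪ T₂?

108

The union is the simple quadrilateral with vertices (4, 5), (-11, 14), (14, 12), (9, 6) in order.
By the shoelace formula, twice the signed area is |(4·14 − (-11)·5) + ((-11)·12 − 14·14) + (14·6 − 9·12) + (9·5 − 4·6)| = 220, so the area is 110.
The number of boundary lattice points is Σ gcd(|Δx|,|Δy|) = gcd(15,9) + gcd(25,2) + gcd(5,6) + gcd(5,1) = 3+1+1+1 = 6.
By Pick's theorem I = A − B/2 + 1 = 110 − 6/2 + 1 = 108.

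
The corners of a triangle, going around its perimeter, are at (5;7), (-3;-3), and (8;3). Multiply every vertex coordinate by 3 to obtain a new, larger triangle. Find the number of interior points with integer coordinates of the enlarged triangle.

Using the shoelace formula, 2A = |[5·(-3) − (-3)·7] + [(-3)·3 − 8·(-3)] + [8·7 − 5·3]| = 62, so the area is 31.
The number of boundary lattice points is Σ gcd(|Δx|,|Δy|) = gcd(8,10) + gcd(11,6) + gcd(3,4) = 2+1+1 = 4.
Scaling by 3 multiplies the area by 3² = 9 (so the new area is 279) and multiplies the boundary lattice-point count by 3, giving 12.
By Pick's theorem, the interior count of the dilated polygon is 279 − 12/2 + 1 = 274.

274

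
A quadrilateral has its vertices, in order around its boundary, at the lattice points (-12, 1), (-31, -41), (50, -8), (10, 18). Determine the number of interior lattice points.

The shoelace formula gives twice the area as |((-12)·(-41) − (-31)·1) + ((-31)·(-8) − 50·(-41)) + (50·18 − 10·(-8)) + (10·1 − (-12)·18)| = 4027, so the area is 2013.5.
The number of boundary lattice points is Σ gcd(|Δx|,|Δy|) = gcd(19,42) + gcd(81,33) + gcd(40,26) + gcd(22,17) = 1+3+2+1 = 7.
Pick's theorem gives I = A − B/2 + 1 = 2013.5 − 7/2 + 1 = 2011.

2011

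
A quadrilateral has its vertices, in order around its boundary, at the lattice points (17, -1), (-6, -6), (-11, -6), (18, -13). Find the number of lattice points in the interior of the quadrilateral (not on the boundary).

By the shoelace formula, twice the signed area is |[17·(-6) − (-6)·(-1)] + [(-6)·(-6) − (-11)·(-6)] + [(-11)·(-13) − 18·(-6)] + [18·(-1) − 17·(-13)]| = 316, so the area is 158.
Along each edge there are gcd(|Δx|,|Δy|)+1 lattice points, so counting each shared vertex once the boundary has gcd(23,5) + gcd(5,0) + gcd(29,7) + gcd(1,12) = 1+5+1+1 = 8.
By Pick's theorem A = I + B/2 − 1, so I = 158 − 8/2 + 1 = 155.

155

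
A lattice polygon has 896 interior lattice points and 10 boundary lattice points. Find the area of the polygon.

By Pick's theorem, A = I + B/2 − 1 = 896 + 10/2 − 1 = 900.

900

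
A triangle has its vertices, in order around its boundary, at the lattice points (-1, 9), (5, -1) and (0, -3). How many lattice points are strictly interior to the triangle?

30

Using the shoelace formula, 2A = |((-1)·(-1) − 5·9) + (5·(-3) − 0·(-1)) + (0·9 − (-1)·(-3))| = 62, so the area is 31.
Along each edge there are gcd(|Δx|,|Δy|)+1 lattice points, so counting each shared vertex once the boundary has gcd(6,10) + gcd(5,2) + gcd(1,12) = 2+1+1 = 4.
Pick's theorem gives I = A − B/2 + 1 = 31 − 4/2 + 1 = 30.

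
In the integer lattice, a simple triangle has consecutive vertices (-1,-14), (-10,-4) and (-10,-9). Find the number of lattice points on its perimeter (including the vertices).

7

Summing gcd(|Δx|,|Δy|) over the edges gives the boundary count: gcd(9,10) + gcd(0,5) + gcd(9,5) = 1+5+1 = 7.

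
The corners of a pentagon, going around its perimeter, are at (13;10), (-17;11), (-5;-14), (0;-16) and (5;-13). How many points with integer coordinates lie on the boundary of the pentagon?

Summing gcd(|Δx|,|Δy|) over the edges gives the boundary count: gcd(30,1) + gcd(12,25) + gcd(5,2) + gcd(5,3) + gcd(8,23) = 1+1+1+1+1 = 5.

5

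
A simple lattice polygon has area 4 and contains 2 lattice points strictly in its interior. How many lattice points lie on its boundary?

6

Pick's theorem gives A = I + B/2 − 1, so B = 2(A − I + 1) = 2(4 − 2 + 1) = 6.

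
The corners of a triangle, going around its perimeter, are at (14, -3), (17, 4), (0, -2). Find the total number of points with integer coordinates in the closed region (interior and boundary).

53

Using the shoelace formula, 2A = |[14·4 − 17·(-3)] + [17·(-2) − 0·4] + [0·(-3) − 14·(-2)]| = 101, so the area is 101/2.
The number of boundary lattice points is Σ gcd(|Δx|,|Δy|) = gcd(3,7) + gcd(17,6) + gcd(14,1) = 1+1+1 = 3.
Pick's theorem gives I = A − B/2 + 1 = 101/2 − 3/2 + 1 = 50, so the closed region contains I + B = 50 + 3 = 53 lattice points.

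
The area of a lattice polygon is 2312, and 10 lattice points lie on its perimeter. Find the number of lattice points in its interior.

From Pick's theorem, I = A − B/2 + 1 = 2312 − 10/2 + 1 = 2308.

2308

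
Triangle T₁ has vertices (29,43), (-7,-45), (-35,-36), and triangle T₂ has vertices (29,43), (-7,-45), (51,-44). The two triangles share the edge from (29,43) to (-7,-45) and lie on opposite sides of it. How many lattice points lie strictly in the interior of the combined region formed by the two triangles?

The union is the simple quadrilateral with vertices (29,43), (-35,-36), (-7,-45), (51,-44) in order.
Using the shoelace formula, 2A = |[29·(-36) − (-35)·43] + [(-35)·(-45) − (-7)·(-36)] + [(-7)·(-44) − 51·(-45)] + [51·43 − 29·(-44)]| = 7856, so the area is 3928.
Along each edge there are gcd(|Δx|,|Δy|)+1 lattice points, so counting each shared vertex once the boundary has gcd(64,79) + gcd(28,9) + gcd(58,1) + gcd(22,87) = 1+1+1+1 = 4.
By Pick's theorem I = A − B/2 + 1 = 3928 − 4/2 + 1 = 3927.

3927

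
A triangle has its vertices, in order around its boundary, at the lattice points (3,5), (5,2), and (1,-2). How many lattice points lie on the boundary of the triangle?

6

The number of boundary lattice points is Σ gcd(|Δx|,|Δy|) = gcd(2,3) + gcd(4,4) + gcd(2,7) = 1+4+1 = 6.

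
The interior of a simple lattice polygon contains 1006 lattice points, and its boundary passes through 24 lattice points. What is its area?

By Pick's theorem, A = I + B/2 − 1 = 1006 + 24/2 − 1 = 1017.

1017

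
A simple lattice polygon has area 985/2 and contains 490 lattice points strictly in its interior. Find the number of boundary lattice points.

Pick's theorem gives A = I + B/2 − 1, so B = 2(A − I + 1) = 2(985/2 − 490 + 1) = 7.

7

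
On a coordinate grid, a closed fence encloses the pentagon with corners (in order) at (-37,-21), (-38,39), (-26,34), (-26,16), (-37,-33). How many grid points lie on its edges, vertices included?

33

The number of boundary lattice points is Σ gcd(|Δx|,|Δy|) = gcd(1,60) + gcd(12,5) + gcd(0,18) + gcd(11,49) + gcd(0,12) = 1+1+18+1+12 = 33.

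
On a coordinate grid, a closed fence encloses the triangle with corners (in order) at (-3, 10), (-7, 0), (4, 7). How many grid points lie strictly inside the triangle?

40

The shoelace formula gives twice the area as |[(-3)·0 − (-7)·10] + [(-7)·7 − 4·0] + [4·10 − (-3)·7]| = 82, so the area is 41.
The number of boundary lattice points is Σ gcd(|Δx|,|Δy|) = gcd(4,10) + gcd(11,7) + gcd(7,3) = 2+1+1 = 4.
By Pick's theorem A = I + B/2 − 1, so I = 41 − 4/2 + 1 = 40.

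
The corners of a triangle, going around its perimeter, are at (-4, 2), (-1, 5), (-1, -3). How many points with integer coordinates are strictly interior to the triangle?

Using the shoelace formula, 2A = |[(-4)·5 − (-1)·2] + [(-1)·(-3) − (-1)·5] + [(-1)·2 − (-4)·(-3)]| = 24, so the area is 12.
Summing gcd(|Δx|,|Δy|) over the edges gives the boundary count: gcd(3,3) + gcd(0,8) + gcd(3,5) = 3+8+1 = 12.
Pick's theorem gives I = A − B/2 + 1 = 12 − 12/2 + 1 = 7.

7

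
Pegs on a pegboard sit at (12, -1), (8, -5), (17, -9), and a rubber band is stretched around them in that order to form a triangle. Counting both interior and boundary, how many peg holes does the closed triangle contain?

Using the shoelace formula, 2A = |[12·(-5) − 8·(-1)] + [8·(-9) − 17·(-5)] + [17·(-1) − 12·(-9)]| = 52, so the area is 26.
Along each edge there are gcd(|Δx|,|Δy|)+1 lattice points, so counting each shared vertex once the boundary has gcd(4,4) + gcd(9,4) + gcd(5,8) = 4+1+1 = 6.
Pick's theorem gives I = A − B/2 + 1 = 26 − 6/2 + 1 = 24, so the closed region contains I + B = 24 + 6 = 30 lattice points.

30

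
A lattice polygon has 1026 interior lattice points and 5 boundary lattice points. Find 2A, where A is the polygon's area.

2055

Pick's theorem states A = I + B/2 − 1, so A = 1026 + 5/2 − 1 = 2055/2.
Hence 2A = 2055.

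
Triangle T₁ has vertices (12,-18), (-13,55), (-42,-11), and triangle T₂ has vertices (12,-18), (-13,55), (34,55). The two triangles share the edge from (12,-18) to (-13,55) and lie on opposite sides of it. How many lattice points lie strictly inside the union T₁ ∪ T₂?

The union is the simple quadrilateral with vertices (12,-18), (-42,-11), (-13,55), (34,55) in order.
The shoelace formula gives twice the area as |[12·(-11) − (-42)·(-18)] + [(-42)·55 − (-13)·(-11)] + [(-13)·55 − 34·55] + [34·(-18) − 12·55]| = 7198, so the area is 3599.
Summing gcd(|Δx|,|Δy|) over the edges gives the boundary count: gcd(54,7) + gcd(29,66) + gcd(47,0) + gcd(22,73) = 1+1+47+1 = 50.
By Pick's theorem I = A − B/2 + 1 = 3599 − 50/2 + 1 = 3575.

3575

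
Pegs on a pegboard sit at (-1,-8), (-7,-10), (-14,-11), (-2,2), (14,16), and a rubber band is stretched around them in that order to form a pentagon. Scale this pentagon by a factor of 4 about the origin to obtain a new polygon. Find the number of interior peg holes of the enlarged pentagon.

The shoelace formula gives twice the area as |[(-1)·(-10) − (-7)·(-8)] + [(-7)·(-11) − (-14)·(-10)] + [(-14)·2 − (-2)·(-11)] + [(-2)·16 − 14·2] + [14·(-8) − (-1)·16]| = 315, so the area is 157.5.
Along each edge there are gcd(|Δx|,|Δy|)+1 lattice points, so counting each shared vertex once the boundary has gcd(6,2) + gcd(7,1) + gcd(12,13) + gcd(16,14) + gcd(15,24) = 2+1+1+2+3 = 9.
Scaling by 4 multiplies the area by 4² = 16 (so the new area is 2520) and multiplies the boundary lattice-point count by 4, giving 36.
By Pick's theorem, the interior count of the dilated polygon is 2520 − 36/2 + 1 = 2503.

2503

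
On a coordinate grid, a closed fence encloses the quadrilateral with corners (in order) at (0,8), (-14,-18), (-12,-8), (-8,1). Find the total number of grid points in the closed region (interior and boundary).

70

By the shoelace formula, twice the signed area is |[0·(-18) − (-14)·8] + [(-14)·(-8) − (-12)·(-18)] + [(-12)·1 − (-8)·(-8)] + [(-8)·8 − 0·1]| = 132, so the area is 66.
Summing gcd(|Δx|,|Δy|) over the edges gives the boundary count: gcd(14,26) + gcd(2,10) + gcd(4,9) + gcd(8,7) = 2+2+1+1 = 6.
Pick's theorem gives I = A − B/2 + 1 = 66 − 6/2 + 1 = 64, so the closed region contains I + B = 64 + 6 = 70 lattice points.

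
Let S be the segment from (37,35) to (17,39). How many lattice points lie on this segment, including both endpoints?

5

The number of lattice points on a segment between lattice points is gcd(|Δx|,|Δy|) + 1 = gcd(20,4) + 1 = 4 + 1 = 5.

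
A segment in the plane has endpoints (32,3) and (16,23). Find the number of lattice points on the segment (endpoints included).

The number of lattice points on a segment between lattice points is gcd(|Δx|,|Δy|) + 1 = gcd(16,20) + 1 = 4 + 1 = 5.

5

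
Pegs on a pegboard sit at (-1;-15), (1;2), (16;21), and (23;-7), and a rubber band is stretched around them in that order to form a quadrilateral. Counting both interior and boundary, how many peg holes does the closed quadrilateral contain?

482

By the shoelace formula, twice the signed area is |((-1)·2 − 1·(-15)) + (1·21 − 16·2) + (16·(-7) − 23·21) + (23·(-15) − (-1)·(-7))| = 945, so the area is 945/2.
Along each edge there are gcd(|Δx|,|Δy|)+1 lattice points, so counting each shared vertex once the boundary has gcd(2,17) + gcd(15,19) + gcd(7,28) + gcd(24,8) = 1+1+7+8 = 17.
Pick's theorem gives I = A − B/2 + 1 = 945/2 − 17/2 + 1 = 465, so the closed region contains I + B = 465 + 17 = 482 lattice points.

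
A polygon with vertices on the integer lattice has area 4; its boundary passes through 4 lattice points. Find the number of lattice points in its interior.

From Pick's theorem, I = A − B/2 + 1 = 4 − 4/2 + 1 = 3.

3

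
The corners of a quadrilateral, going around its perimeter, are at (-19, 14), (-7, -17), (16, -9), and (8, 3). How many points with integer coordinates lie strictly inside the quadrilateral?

The shoelace formula gives twice the area as |((-19)·(-17) − (-7)·14) + ((-7)·(-9) − 16·(-17)) + (16·3 − 8·(-9)) + (8·14 − (-19)·3)| = 1045, so the area is 522.5.
The number of boundary lattice points is Σ gcd(|Δx|,|Δy|) = gcd(12,31) + gcd(23,8) + gcd(8,12) + gcd(27,11) = 1+1+4+1 = 7.
Pick's theorem gives I = A − B/2 + 1 = 522.5 − 7/2 + 1 = 520.

520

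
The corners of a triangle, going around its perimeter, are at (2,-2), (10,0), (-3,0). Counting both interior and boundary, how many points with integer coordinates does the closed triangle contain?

22

By the shoelace formula, twice the signed area is |(2·0 − 10·(-2)) + (10·0 − (-3)·0) + ((-3)·(-2) − 2·0)| = 26, so the area is 13.
Along each edge there are gcd(|Δx|,|Δy|)+1 lattice points, so counting each shared vertex once the boundary has gcd(8,2) + gcd(13,0) + gcd(5,2) = 2+13+1 = 16.
Pick's theorem gives I = A − B/2 + 1 = 13 − 16/2 + 1 = 6, so the closed region contains I + B = 6 + 16 = 22 lattice points.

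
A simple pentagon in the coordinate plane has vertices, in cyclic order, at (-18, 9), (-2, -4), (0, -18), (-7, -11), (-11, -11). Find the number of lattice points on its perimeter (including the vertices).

15

The number of boundary lattice points is Σ gcd(|Δx|,|Δy|) = gcd(16,13) + gcd(2,14) + gcd(7,7) + gcd(4,0) + gcd(7,20) = 1+2+7+4+1 = 15.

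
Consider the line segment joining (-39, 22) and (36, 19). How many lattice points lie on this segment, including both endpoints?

The number of lattice points on a segment between lattice points is gcd(|Δx|,|Δy|) + 1 = gcd(75,3) + 1 = 3 + 1 = 4.

4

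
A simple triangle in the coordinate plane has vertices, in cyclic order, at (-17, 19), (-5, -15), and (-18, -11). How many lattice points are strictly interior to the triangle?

196

Using the shoelace formula, 2A = |((-17)·(-15) − (-5)·19) + ((-5)·(-11) − (-18)·(-15)) + ((-18)·19 − (-17)·(-11))| = 394, so the area is 197.
The number of boundary lattice points is Σ gcd(|Δx|,|Δy|) = gcd(12,34) + gcd(13,4) + gcd(1,30) = 2+1+1 = 4.
Pick's theorem gives I = A − B/2 + 1 = 197 − 4/2 + 1 = 196.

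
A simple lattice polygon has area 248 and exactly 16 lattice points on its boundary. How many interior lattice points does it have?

From Pick's theorem, I = A − B/2 + 1 = 248 − 16/2 + 1 = 241.

241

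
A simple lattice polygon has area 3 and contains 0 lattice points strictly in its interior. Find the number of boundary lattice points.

Pick's theorem gives A = I + B/2 − 1, so B = 2(A − I + 1) = 2(3 − 0 + 1) = 8.

8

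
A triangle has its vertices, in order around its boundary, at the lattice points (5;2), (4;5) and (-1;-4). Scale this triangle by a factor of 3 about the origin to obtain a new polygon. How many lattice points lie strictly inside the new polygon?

97

The shoelace formula gives twice the area as |(5·5 − 4·2) + (4·(-4) − (-1)·5) + ((-1)·2 − 5·(-4))| = 24, so the area is 12.
Summing gcd(|Δx|,|Δy|) over the edges gives the boundary count: gcd(1,3) + gcd(5,9) + gcd(6,6) = 1+1+6 = 8.
Scaling by 3 multiplies the area by 3² = 9 (so the new area is 108) and multiplies the boundary lattice-point count by 3, giving 24.
By Pick's theorem, the interior count of the dilated polygon is 108 − 24/2 + 1 = 97.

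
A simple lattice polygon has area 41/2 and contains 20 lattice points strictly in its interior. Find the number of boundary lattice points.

3

Pick's theorem gives A = I + B/2 − 1, so B = 2(A − I + 1) = 2(41/2 − 20 + 1) = 3.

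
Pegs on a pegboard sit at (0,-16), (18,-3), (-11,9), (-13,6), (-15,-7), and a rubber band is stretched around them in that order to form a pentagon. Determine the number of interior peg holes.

442

The shoelace formula gives twice the area as |[0·(-3) − 18·(-16)] + [18·9 − (-11)·(-3)] + [(-11)·6 − (-13)·9] + [(-13)·(-7) − (-15)·6] + [(-15)·(-16) − 0·(-7)]| = 889, so the area is 889/2.
Summing gcd(|Δx|,|Δy|) over the edges gives the boundary count: gcd(18,13) + gcd(29,12) + gcd(2,3) + gcd(2,13) + gcd(15,9) = 1+1+1+1+3 = 7.
By Pick's theorem A = I + B/2 − 1, so I = 889/2 − 7/2 + 1 = 442.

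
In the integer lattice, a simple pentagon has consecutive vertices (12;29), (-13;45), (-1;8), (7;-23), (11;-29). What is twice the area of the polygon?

The shoelace formula gives twice the area as |[12·45 − (-13)·29] + [(-13)·8 − (-1)·45] + [(-1)·(-23) − 7·8] + [7·(-29) − 11·(-23)] + [11·29 − 12·(-29)]| = 1542, so the area is 771.

1542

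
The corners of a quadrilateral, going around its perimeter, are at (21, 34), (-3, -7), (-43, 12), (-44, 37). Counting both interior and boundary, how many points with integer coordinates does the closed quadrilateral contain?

1862

By the shoelace formula, twice the signed area is |(21·(-7) − (-3)·34) + ((-3)·12 − (-43)·(-7)) + ((-43)·37 − (-44)·12) + ((-44)·34 − 21·37)| = 3718, so the area is 1859.
Summing gcd(|Δx|,|Δy|) over the edges gives the boundary count: gcd(24,41) + gcd(40,19) + gcd(1,25) + gcd(65,3) = 1+1+1+1 = 4.
Pick's theorem gives I = A − B/2 + 1 = 1859 − 4/2 + 1 = 1858, so the closed region contains I + B = 1858 + 4 = 1862 lattice points.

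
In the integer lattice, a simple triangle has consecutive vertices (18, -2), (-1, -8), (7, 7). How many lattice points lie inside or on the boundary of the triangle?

121

The shoelace formula gives twice the area as |[18·(-8) − (-1)·(-2)] + [(-1)·7 − 7·(-8)] + [7·(-2) − 18·7]| = 237, so the area is 118.5.
Along each edge there are gcd(|Δx|,|Δy|)+1 lattice points, so counting each shared vertex once the boundary has gcd(19,6) + gcd(8,15) + gcd(11,9) = 1+1+1 = 3.
Pick's theorem gives I = A − B/2 + 1 = 118.5 − 3/2 + 1 = 118, so the closed region contains I + B = 118 + 3 = 121 lattice points.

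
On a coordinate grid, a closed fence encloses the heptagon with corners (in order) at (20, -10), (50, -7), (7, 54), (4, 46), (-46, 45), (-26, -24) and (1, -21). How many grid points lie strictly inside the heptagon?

Using the shoelace formula, 2A = |[20·(-7) − 50·(-10)] + [50·54 − 7·(-7)] + [7·46 − 4·54] + [4·45 − (-46)·46] + [(-46)·(-24) − (-26)·45] + [(-26)·(-21) − 1·(-24)] + [1·(-10) − 20·(-21)]| = 8765, so the area is 4382.5.
The number of boundary lattice points is Σ gcd(|Δx|,|Δy|) = gcd(30,3) + gcd(43,61) + gcd(3,8) + gcd(50,1) + gcd(20,69) + gcd(27,3) + gcd(19,11) = 3+1+1+1+1+3+1 = 11.
Pick's theorem gives I = A − B/2 + 1 = 4382.5 − 11/2 + 1 = 4378.

4378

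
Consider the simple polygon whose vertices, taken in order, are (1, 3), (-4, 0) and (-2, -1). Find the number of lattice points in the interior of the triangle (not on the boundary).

5

Using the shoelace formula, 2A = |[1·0 − (-4)·3] + [(-4)·(-1) − (-2)·0] + [(-2)·3 − 1·(-1)]| = 11, so the area is 5.5.
Summing gcd(|Δx|,|Δy|) over the edges gives the boundary count: gcd(5,3) + gcd(2,1) + gcd(3,4) = 1+1+1 = 3.
Pick's theorem gives I = A − B/2 + 1 = 5.5 − 3/2 + 1 = 5.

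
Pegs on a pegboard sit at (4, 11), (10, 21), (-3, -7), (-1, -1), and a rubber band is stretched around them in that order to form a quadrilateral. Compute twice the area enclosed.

44

Using the shoelace formula, 2A = |(4·21 − 10·11) + (10·(-7) − (-3)·21) + ((-3)·(-1) − (-1)·(-7)) + ((-1)·11 − 4·(-1))| = 44, so the area is 22.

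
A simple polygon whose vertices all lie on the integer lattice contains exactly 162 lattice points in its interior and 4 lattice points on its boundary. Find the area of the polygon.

163

Pick's theorem states A = I + B/2 − 1, so A = 162 + 4/2 − 1 = 163.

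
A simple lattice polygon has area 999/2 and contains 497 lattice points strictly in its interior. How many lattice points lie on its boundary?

7

Pick's theorem gives A = I + B/2 − 1, so B = 2(A − I + 1) = 2(999/2 − 497 + 1) = 7.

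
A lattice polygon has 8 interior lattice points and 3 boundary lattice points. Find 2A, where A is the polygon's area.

17

Pick's theorem states A = I + B/2 − 1, so A = 8 + 3/2 − 1 = 17/2.
Hence 2A = 17.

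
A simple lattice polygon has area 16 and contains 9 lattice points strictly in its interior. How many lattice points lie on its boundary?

16

Pick's theorem gives A = I + B/2 − 1, so B = 2(A − I + 1) = 2(16 − 9 + 1) = 16.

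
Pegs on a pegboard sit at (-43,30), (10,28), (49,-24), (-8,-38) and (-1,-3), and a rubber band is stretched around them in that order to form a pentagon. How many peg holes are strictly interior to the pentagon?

2660

The shoelace formula gives twice the area as |[(-43)·28 − 10·30] + [10·(-24) − 49·28] + [49·(-38) − (-8)·(-24)] + [(-8)·(-3) − (-1)·(-38)] + [(-1)·30 − (-43)·(-3)]| = 5343, so the area is 2671.5.
Summing gcd(|Δx|,|Δy|) over the edges gives the boundary count: gcd(53,2) + gcd(39,52) + gcd(57,14) + gcd(7,35) + gcd(42,33) = 1+13+1+7+3 = 25.
By Pick's theorem A = I + B/2 − 1, so I = 2671.5 − 25/2 + 1 = 2660.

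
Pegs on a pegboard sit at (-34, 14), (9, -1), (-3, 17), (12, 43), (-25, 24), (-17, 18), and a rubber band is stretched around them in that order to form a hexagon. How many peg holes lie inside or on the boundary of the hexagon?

The shoelace formula gives twice the area as |((-34)·(-1) − 9·14) + (9·17 − (-3)·(-1)) + ((-3)·43 − 12·17) + (12·24 − (-25)·43) + ((-25)·18 − (-17)·24) + ((-17)·14 − (-34)·18)| = 1420, so the area is 710.
The number of boundary lattice points is Σ gcd(|Δx|,|Δy|) = gcd(43,15) + gcd(12,18) + gcd(15,26) + gcd(37,19) + gcd(8,6) + gcd(17,4) = 1+6+1+1+2+1 = 12.
Pick's theorem gives I = A − B/2 + 1 = 710 − 12/2 + 1 = 705, so the closed region contains I + B = 705 + 12 = 717 lattice points.

717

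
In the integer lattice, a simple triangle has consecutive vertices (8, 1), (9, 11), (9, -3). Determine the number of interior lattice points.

0

Using the shoelace formula, 2A = |(8·11 − 9·1) + (9·(-3) − 9·11) + (9·1 − 8·(-3))| = 14, so the area is 7.
The number of boundary lattice points is Σ gcd(|Δx|,|Δy|) = gcd(1,10) + gcd(0,14) + gcd(1,4) = 1+14+1 = 16.
Pick's theorem gives I = A − B/2 + 1 = 7 − 16/2 + 1 = 0.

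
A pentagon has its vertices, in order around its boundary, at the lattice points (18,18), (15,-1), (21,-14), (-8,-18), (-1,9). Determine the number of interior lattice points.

Using the shoelace formula, 2A = |(18·(-1) − 15·18) + (15·(-14) − 21·(-1)) + (21·(-18) − (-8)·(-14)) + ((-8)·9 − (-1)·(-18)) + ((-1)·18 − 18·9)| = 1237, so the area is 1237/2.
Summing gcd(|Δx|,|Δy|) over the edges gives the boundary count: gcd(3,19) + gcd(6,13) + gcd(29,4) + gcd(7,27) + gcd(19,9) = 1+1+1+1+1 = 5.
By Pick's theorem A = I + B/2 − 1, so I = 1237/2 − 5/2 + 1 = 617.

617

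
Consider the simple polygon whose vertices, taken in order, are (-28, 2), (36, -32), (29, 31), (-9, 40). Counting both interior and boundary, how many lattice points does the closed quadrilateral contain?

Using the shoelace formula, 2A = |[(-28)·(-32) − 36·2] + [36·31 − 29·(-32)] + [29·40 − (-9)·31] + [(-9)·2 − (-28)·40]| = 5409, so the area is 2704.5.
The number of boundary lattice points is Σ gcd(|Δx|,|Δy|) = gcd(64,34) + gcd(7,63) + gcd(38,9) + gcd(19,38) = 2+7+1+19 = 29.
Pick's theorem gives I = A − B/2 + 1 = 2704.5 − 29/2 + 1 = 2691, so the closed region contains I + B = 2691 + 29 = 2720 lattice points.

2720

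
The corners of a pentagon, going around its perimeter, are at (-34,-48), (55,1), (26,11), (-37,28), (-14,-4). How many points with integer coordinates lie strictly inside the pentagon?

2695

The shoelace formula gives twice the area as |[(-34)·1 − 55·(-48)] + [55·11 − 26·1] + [26·28 − (-37)·11] + [(-37)·(-4) − (-14)·28] + [(-14)·(-48) − (-34)·(-4)]| = 5396, so the area is 2698.
Along each edge there are gcd(|Δx|,|Δy|)+1 lattice points, so counting each shared vertex once the boundary has gcd(89,49) + gcd(29,10) + gcd(63,17) + gcd(23,32) + gcd(20,44) = 1+1+1+1+4 = 8.
By Pick's theorem A = I + B/2 − 1, so I = 2698 − 8/2 + 1 = 2695.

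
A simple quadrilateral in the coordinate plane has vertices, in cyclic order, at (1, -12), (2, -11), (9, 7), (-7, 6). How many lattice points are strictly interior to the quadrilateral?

Using the shoelace formula, 2A = |[1·(-11) − 2·(-12)] + [2·7 − 9·(-11)] + [9·6 − (-7)·7] + [(-7)·(-12) − 1·6]| = 307, so the area is 307/2.
Along each edge there are gcd(|Δx|,|Δy|)+1 lattice points, so counting each shared vertex once the boundary has gcd(1,1) + gcd(7,18) + gcd(16,1) + gcd(8,18) = 1+1+1+2 = 5.
By Pick's theorem A = I + B/2 − 1, so I = 307/2 − 5/2 + 1 = 152.

152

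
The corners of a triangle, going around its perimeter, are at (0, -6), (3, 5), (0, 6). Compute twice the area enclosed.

36

The shoelace formula gives twice the area as |[0·5 − 3·(-6)] + [3·6 − 0·5] + [0·(-6) − 0·6]| = 36, so the area is 18.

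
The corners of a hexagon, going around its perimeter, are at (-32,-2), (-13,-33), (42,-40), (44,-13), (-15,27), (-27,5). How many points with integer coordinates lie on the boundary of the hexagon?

7

The number of boundary lattice points is Σ gcd(|Δx|,|Δy|) = gcd(19,31) + gcd(55,7) + gcd(2,27) + gcd(59,40) + gcd(12,22) + gcd(5,7) = 1+1+1+1+2+1 = 7.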